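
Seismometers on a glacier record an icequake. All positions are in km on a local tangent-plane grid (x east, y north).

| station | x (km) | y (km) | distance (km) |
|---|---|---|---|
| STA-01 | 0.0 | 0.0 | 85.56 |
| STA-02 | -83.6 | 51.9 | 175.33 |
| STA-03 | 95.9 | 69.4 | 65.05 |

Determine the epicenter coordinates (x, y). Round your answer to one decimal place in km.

85.4 km east, 5.2 km north

Circle about each station: x² + y² = 85.56²; (x + 83.6)² + (y − 51.9)² = 175.33²; (x − 95.9)² + (y − 69.4)² = 65.05².
Subtracting pairs of circle equations eliminates x²+y² and gives linear equations (the radical axes):
-167.2 x + 103.8 y = -13737.53
191.8 x + 138.8 y = 17102.18
Solving the 2×2 system: x ≈ 85.4, y ≈ 5.2 km.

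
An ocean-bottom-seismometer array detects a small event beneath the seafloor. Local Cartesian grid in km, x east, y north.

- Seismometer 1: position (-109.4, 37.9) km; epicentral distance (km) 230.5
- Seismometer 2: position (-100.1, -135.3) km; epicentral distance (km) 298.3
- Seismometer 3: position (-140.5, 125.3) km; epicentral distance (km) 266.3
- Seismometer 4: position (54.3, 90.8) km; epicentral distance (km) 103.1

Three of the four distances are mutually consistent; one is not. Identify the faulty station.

Solve using three stations at a time. Using Seismometer 1, Seismometer 2, Seismometer 3 (subtract circle equations pairwise → linear system) gives (x, y) ≈ (119.5, 66.8).
Distances from that point to each station vs reported:
  Seismometer 1: calculated 230.7 vs reported 230.5 → residual 0.2 km
  Seismometer 2: calculated 298.5 vs reported 298.3 → residual 0.2 km
  Seismometer 3: calculated 266.5 vs reported 266.3 → residual 0.2 km
  Seismometer 4: calculated 69.5 vs reported 103.1 → residual 33.6 km
Seismometer 1, Seismometer 2, Seismometer 3 are mutually consistent (residuals ≈ 0); Seismometer 4 is off by 33.6 km.

Seismometer 4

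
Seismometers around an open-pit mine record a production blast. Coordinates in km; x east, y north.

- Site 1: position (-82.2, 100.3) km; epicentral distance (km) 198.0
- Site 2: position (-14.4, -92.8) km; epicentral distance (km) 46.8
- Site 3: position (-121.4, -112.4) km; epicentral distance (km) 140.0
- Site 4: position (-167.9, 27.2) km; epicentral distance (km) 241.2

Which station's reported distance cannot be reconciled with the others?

Solve using three stations at a time. Using Site 2, Site 3, Site 4 (subtract circle equations pairwise → linear system) gives (x, y) ≈ (17.9, -126.6).
Distances from that point to each station vs reported:
  Site 1: calculated 248.0 vs reported 198.0 → residual 50.0 km
  Site 2: calculated 46.8 vs reported 46.8 → residual 0.0 km
  Site 3: calculated 140.0 vs reported 140.0 → residual 0.0 km
  Site 4: calculated 241.2 vs reported 241.2 → residual 0.0 km
Site 2, Site 3, Site 4 are mutually consistent (residuals ≈ 0); Site 1 is off by 50.0 km.

Site 1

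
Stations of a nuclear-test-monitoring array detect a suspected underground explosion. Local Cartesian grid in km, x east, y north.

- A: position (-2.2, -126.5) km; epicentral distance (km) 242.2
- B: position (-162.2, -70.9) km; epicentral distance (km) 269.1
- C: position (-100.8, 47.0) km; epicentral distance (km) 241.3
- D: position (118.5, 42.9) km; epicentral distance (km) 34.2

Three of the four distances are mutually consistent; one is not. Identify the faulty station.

Solve using three stations at a time. Using A, C, D (subtract circle equations pairwise → linear system) gives (x, y) ≈ (139.4, 70.0).
Distances from that point to each station vs reported:
  A: calculated 242.2 vs reported 242.2 → residual 0.0 km
  B: calculated 332.9 vs reported 269.1 → residual 63.8 km
  C: calculated 241.3 vs reported 241.3 → residual 0.0 km
  D: calculated 34.2 vs reported 34.2 → residual 0.0 km
A, C, D are mutually consistent (residuals ≈ 0); B is off by 63.8 km.

B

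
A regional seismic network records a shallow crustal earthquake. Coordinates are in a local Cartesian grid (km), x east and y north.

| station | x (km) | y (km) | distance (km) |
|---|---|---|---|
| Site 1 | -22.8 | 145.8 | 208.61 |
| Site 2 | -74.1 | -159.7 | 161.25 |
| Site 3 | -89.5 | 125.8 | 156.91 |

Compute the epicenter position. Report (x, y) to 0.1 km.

Circle about each station: (x + 22.8)² + (y − 145.8)² = 208.61²; (x + 74.1)² + (y + 159.7)² = 161.25²; (x + 89.5)² + (y − 125.8)² = 156.91².
Subtracting the Site 1 equation from the Site 2 and Site 3 equations removes the quadratic terms:
-102.6 x − 611.0 y = 26733.99
-133.4 x − 40.0 y = 20955.79
Solving the 2×2 system: x ≈ -151.6, y ≈ -18.3 km.

x ≈ -151.6 km, y ≈ -18.3 km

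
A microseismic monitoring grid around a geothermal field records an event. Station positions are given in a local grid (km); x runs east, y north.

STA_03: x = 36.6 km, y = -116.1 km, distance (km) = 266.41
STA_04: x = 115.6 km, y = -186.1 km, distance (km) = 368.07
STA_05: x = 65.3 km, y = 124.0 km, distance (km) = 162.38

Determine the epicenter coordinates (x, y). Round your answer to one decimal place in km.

Circle about each station: (x − 36.6)² + (y + 116.1)² = 266.41²; (x − 115.6)² + (y + 186.1)² = 368.07²; (x − 65.3)² + (y − 124.0)² = 162.38².
Subtracting the STA_03 equation from the STA_04 and STA_05 equations removes the quadratic terms:
158.0 x − 140.0 y = -31323.44
57.4 x + 480.2 y = 49428.34
Solving the 2×2 system: x ≈ -96.8, y ≈ 114.5 km.

-96.8 km east, 114.5 km north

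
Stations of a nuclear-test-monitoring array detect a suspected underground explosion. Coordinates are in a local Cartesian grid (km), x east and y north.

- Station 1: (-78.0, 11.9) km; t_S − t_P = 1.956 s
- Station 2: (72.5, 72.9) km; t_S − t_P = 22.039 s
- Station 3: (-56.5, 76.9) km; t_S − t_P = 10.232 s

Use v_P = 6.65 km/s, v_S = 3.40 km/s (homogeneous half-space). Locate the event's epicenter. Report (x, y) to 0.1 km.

Distance from S−P lag: d = Δt · v_P v_S / (v_P − v_S) = Δt · (6.65·3.40)/(6.65−3.40) ≈ 6.9569·Δt.
So d_Station 1 = 13.61, d_Station 2 = 153.32, d_Station 3 = 71.18 km.
Circle about each station: (x + 78.0)² + (y − 11.9)² = 13.61²; (x − 72.5)² + (y − 72.9)² = 153.32²; (x + 56.5)² + (y − 76.9)² = 71.18².
Subtracting pairs of circle equations eliminates x²+y² and gives linear equations (the radical axes):
301.0 x + 122.0 y = -18976.74
43.0 x + 130.0 y = -2001.11
Solving the 2×2 system: x ≈ -65.6, y ≈ 6.3 km.

(-65.6, 6.3)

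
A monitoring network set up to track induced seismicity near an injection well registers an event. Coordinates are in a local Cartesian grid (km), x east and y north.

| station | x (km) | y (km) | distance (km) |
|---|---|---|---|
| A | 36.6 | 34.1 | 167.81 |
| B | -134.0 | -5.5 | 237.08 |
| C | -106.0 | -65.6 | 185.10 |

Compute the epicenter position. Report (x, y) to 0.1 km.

Circle about each station: (x − 36.6)² + (y − 34.1)² = 167.81²; (x + 134.0)² + (y + 5.5)² = 237.08²; (x + 106.0)² + (y + 65.6)² = 185.10².
Subtracting the A equation from the B and C equations removes the quadratic terms:
-341.2 x − 79.2 y = -12562.85
-285.2 x − 199.4 y = 6935.18
Solving the 2×2 system: x ≈ 67.2, y ≈ -130.9 km.

67.2 km east, -130.9 km north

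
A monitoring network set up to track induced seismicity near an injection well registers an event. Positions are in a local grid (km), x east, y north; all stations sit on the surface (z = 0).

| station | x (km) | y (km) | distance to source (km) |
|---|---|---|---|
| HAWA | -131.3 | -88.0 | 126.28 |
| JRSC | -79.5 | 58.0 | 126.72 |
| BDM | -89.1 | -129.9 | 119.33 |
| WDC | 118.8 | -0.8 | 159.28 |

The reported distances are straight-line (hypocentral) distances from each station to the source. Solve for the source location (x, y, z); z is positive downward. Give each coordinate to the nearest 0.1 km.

Each station gives a sphere (x−x_i)² + (y−y_i)² + z² = d_i² (stations at z=0).
Subtracting the HAWA sphere from JRSC and BDM: z² cancels, leaving linear equations in x and y:
103.6 x + 292.0 y = -15410.76
84.4 x − 83.8 y = 1536.12
Solving: x ≈ -25.291, y ≈ -43.803 km (keep extra digits for the depth step; rounded: -25.3, -43.8).
Then from the HAWA sphere: z² = 126.28² − (x + 131.3)² − (y + 88.0)² with x = -25.291, y = -43.803, so z ≈ 52.491 ≈ 52.5 km.
Check against WDC (with the unrounded solution): distance 159.27 ≈ 159.28 km. ✓

x ≈ -25.3 km, y ≈ -43.8 km, depth ≈ 52.5 km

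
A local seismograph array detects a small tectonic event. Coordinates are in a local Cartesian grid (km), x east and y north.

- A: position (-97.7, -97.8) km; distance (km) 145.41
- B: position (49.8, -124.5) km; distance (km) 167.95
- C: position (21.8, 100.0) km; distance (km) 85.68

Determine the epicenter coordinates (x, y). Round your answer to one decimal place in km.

x ≈ -22.9 km, y ≈ 26.9 km

Circle about each station: (x + 97.7)² + (y + 97.8)² = 145.41²; (x − 49.8)² + (y + 124.5)² = 167.95²; (x − 21.8)² + (y − 100.0)² = 85.68².
Subtracting pairs of circle equations eliminates x²+y² and gives linear equations (the radical axes):
295.0 x − 53.4 y = -8192.97
239.0 x + 395.6 y = 5168.12
Solving the 2×2 system: x ≈ -22.9, y ≈ 26.9 km.
Check against A (with the unrounded x, y): √((x + 97.7)²+(y + 97.8)²) = 145.41 ≈ 145.41 km. ✓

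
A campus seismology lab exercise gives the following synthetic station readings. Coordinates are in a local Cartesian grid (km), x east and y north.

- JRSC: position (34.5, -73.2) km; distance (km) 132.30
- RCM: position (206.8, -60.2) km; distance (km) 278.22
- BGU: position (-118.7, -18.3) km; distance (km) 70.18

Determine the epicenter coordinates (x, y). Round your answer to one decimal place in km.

-59.7 km east, 19.7 km north

Circle about each station: (x − 34.5)² + (y + 73.2)² = 132.30²; (x − 206.8)² + (y + 60.2)² = 278.22²; (x + 118.7)² + (y + 18.3)² = 70.18².
Subtracting pairs of circle equations eliminates x²+y² and gives linear equations (the radical axes):
344.6 x + 26.0 y = -20061.29
-306.4 x + 109.8 y = 20454.15
Solving the 2×2 system: x ≈ -59.7, y ≈ 19.7 km.
Check against JRSC (with the unrounded x, y): √((x − 34.5)²+(y + 73.2)²) = 132.29 ≈ 132.30 km. ✓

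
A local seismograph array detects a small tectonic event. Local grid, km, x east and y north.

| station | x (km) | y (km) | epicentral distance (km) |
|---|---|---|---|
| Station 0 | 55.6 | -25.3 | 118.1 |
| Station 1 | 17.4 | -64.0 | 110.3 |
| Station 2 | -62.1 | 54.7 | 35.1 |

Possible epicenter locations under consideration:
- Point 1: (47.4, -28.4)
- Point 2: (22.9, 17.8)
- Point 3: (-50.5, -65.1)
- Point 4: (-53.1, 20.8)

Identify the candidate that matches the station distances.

For each candidate, compare |candidate − station| to the reported distance:
Point 1: residuals Station 0 109.3, Station 1 63.7, Station 2 102.4 → max 109.3 km
Point 2: residuals Station 0 64.0, Station 1 28.3, Station 2 57.6 → max 64.0 km
Point 3: residuals Station 0 4.8, Station 1 42.4, Station 2 85.3 → max 85.3 km
Point 4: residuals Station 0 0.0, Station 1 0.0, Station 2 0.0 → max 0.0 km
Only Point 4 has all residuals ≈ 0.

Point 4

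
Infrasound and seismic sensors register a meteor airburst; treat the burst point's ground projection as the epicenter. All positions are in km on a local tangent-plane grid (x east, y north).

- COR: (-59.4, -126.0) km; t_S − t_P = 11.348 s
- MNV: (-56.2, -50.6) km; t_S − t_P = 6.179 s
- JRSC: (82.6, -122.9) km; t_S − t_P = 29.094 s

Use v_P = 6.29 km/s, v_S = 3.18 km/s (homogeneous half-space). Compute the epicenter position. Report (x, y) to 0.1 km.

-94.3 km east, -61.9 km north

Distance from S−P lag: d = Δt · v_P v_S / (v_P − v_S) = Δt · (6.29·3.18)/(6.29−3.18) ≈ 6.4316·Δt.
So d_COR = 72.99, d_MNV = 39.74, d_JRSC = 187.12 km.
Circle about each station: (x + 59.4)² + (y + 126.0)² = 72.99²; (x + 56.2)² + (y + 50.6)² = 39.74²; (x − 82.6)² + (y + 122.9)² = 187.12².
Subtracting the COR equation from the MNV and JRSC equations removes the quadratic terms:
6.4 x + 150.8 y = -9937.29
284.0 x + 6.2 y = -27163.54
Solving the 2×2 system: x ≈ -94.3, y ≈ -61.9 km.
Check against COR (with the unrounded x, y): √((x + 59.4)²+(y + 126.0)²) = 72.99 ≈ 72.99 km. ✓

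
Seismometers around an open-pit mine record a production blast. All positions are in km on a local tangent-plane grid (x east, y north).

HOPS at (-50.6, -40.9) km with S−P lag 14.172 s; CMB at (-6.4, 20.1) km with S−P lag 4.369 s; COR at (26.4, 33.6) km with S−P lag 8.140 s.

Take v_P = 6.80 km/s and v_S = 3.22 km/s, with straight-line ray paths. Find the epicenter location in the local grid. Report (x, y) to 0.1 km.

Distance from S−P lag: d = Δt · v_P v_S / (v_P − v_S) = Δt · (6.80·3.22)/(6.80−3.22) ≈ 6.1162·Δt.
So d_HOPS = 86.68, d_CMB = 26.72, d_COR = 49.79 km.
Circle about each station: (x + 50.6)² + (y + 40.9)² = 86.68²; (x + 6.4)² + (y − 20.1)² = 26.72²; (x − 26.4)² + (y − 33.6)² = 49.79².
Subtracting pairs of circle equations eliminates x²+y² and gives linear equations (the radical axes):
88.4 x + 122.0 y = 3011.26
154.0 x + 149.0 y = 2627.13
Solving the 2×2 system: x ≈ -22.8, y ≈ 41.2 km.
Check against HOPS (with the unrounded x, y): √((x + 50.6)²+(y + 40.9)²) = 86.69 ≈ 86.68 km. ✓

-22.8 km east, 41.2 km north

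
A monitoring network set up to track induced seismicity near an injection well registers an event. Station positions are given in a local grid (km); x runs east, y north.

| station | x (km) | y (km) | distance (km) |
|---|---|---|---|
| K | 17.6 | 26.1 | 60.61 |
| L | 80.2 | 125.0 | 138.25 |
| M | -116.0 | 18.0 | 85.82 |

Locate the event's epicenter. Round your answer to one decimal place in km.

Circle about each station: (x − 17.6)² + (y − 26.1)² = 60.61²; (x − 80.2)² + (y − 125.0)² = 138.25²; (x + 116.0)² + (y − 18.0)² = 85.82².
Subtracting pairs of circle equations eliminates x²+y² and gives linear equations (the radical axes):
125.2 x + 197.8 y = 5626.58
-267.2 x − 16.2 y = 9097.53
Solving the 2×2 system: x ≈ -37.2, y ≈ 52.0 km.
Check against K (with the unrounded x, y): √((x − 17.6)²+(y − 26.1)²) = 60.61 ≈ 60.61 km. ✓

(-37.2, 52.0)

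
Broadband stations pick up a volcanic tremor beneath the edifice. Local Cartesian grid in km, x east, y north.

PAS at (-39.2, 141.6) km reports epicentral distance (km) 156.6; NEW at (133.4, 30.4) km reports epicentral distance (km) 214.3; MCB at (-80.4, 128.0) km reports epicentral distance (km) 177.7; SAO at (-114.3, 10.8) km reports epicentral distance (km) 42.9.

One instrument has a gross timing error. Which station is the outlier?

MCB

Solve using three stations at a time. Using PAS, NEW, SAO (subtract circle equations pairwise → linear system) gives (x, y) ≈ (-77.0, -10.4).
Distances from that point to each station vs reported:
  PAS: calculated 156.6 vs reported 156.6 → residual 0.0 km
  NEW: calculated 214.3 vs reported 214.3 → residual 0.0 km
  MCB: calculated 138.4 vs reported 177.7 → residual 39.3 km
  SAO: calculated 42.9 vs reported 42.9 → residual 0.0 km
PAS, NEW, SAO are mutually consistent (residuals ≈ 0); MCB is off by 39.3 km.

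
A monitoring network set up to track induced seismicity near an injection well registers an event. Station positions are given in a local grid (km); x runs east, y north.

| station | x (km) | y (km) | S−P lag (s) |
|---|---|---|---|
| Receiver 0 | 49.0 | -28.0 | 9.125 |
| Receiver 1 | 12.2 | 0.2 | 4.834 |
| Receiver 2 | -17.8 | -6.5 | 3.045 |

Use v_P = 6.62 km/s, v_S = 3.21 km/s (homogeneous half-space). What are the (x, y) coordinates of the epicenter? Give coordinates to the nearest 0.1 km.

-7.6 km east, -22.5 km north

Distance from S−P lag: d = Δt · v_P v_S / (v_P − v_S) = Δt · (6.62·3.21)/(6.62−3.21) ≈ 6.2317·Δt.
So d_Receiver 0 = 56.86, d_Receiver 1 = 30.12, d_Receiver 2 = 18.98 km.
Circle about each station: (x − 49.0)² + (y + 28.0)² = 56.86²; (x − 12.2)² + (y − 0.2)² = 30.12²; (x + 17.8)² + (y + 6.5)² = 18.98².
Subtracting the Receiver 0 equation from the Receiver 1 and Receiver 2 equations removes the quadratic terms:
-73.6 x + 56.4 y = -710.27
-133.6 x + 43.0 y = 46.91
Solving the 2×2 system: x ≈ -7.6, y ≈ -22.5 km.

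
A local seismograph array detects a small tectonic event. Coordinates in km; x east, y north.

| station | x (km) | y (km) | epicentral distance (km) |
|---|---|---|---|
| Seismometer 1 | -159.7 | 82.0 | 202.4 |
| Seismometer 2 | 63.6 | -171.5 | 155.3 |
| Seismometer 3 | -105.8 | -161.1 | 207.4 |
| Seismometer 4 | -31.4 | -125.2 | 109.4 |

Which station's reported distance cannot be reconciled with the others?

Solve using three stations at a time. Using Seismometer 1, Seismometer 2, Seismometer 4 (subtract circle equations pairwise → linear system) gives (x, y) ≈ (12.4, -24.7).
Distances from that point to each station vs reported:
  Seismometer 1: calculated 202.5 vs reported 202.4 → residual 0.1 km
  Seismometer 2: calculated 155.4 vs reported 155.3 → residual 0.1 km
  Seismometer 3: calculated 180.5 vs reported 207.4 → residual 26.9 km
  Seismometer 4: calculated 109.6 vs reported 109.4 → residual 0.2 km
Seismometer 1, Seismometer 2, Seismometer 4 are mutually consistent (residuals ≈ 0); Seismometer 3 is off by 26.9 km.

Seismometer 3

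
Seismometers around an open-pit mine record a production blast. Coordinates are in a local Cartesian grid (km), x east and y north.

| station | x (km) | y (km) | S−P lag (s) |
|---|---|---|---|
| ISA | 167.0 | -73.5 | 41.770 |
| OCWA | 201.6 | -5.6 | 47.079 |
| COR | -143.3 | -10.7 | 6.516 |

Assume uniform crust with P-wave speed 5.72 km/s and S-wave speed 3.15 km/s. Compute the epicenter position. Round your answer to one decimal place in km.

Distance from S−P lag: d = Δt · v_P v_S / (v_P − v_S) = Δt · (5.72·3.15)/(5.72−3.15) ≈ 7.0109·Δt.
So d_ISA = 292.85, d_OCWA = 330.07, d_COR = 45.68 km.
Circle about each station: (x − 167.0)² + (y + 73.5)² = 292.85²; (x − 201.6)² + (y + 5.6)² = 330.07²; (x + 143.3)² + (y + 10.7)² = 45.68².
Subtracting the ISA equation from the OCWA and COR equations removes the quadratic terms:
69.2 x + 135.8 y = -15802.41
-620.6 x + 125.6 y = 71032.59
Solving the 2×2 system: x ≈ -125.1, y ≈ -52.6 km.
Check against ISA (with the unrounded x, y): √((x − 167.0)²+(y + 73.5)²) = 292.85 ≈ 292.85 km. ✓

x ≈ -125.1 km, y ≈ -52.6 km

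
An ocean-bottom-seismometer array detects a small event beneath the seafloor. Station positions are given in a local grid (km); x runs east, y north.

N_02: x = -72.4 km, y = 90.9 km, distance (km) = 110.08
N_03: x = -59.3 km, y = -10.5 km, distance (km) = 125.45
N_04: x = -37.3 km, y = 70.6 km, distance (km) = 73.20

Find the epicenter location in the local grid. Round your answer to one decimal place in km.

35.9 km east, 71.2 km north

Circle about each station: (x + 72.4)² + (y − 90.9)² = 110.08²; (x + 59.3)² + (y + 10.5)² = 125.45²; (x + 37.3)² + (y − 70.6)² = 73.20².
Subtracting the N_02 equation from the N_03 and N_04 equations removes the quadratic terms:
26.2 x − 202.8 y = -13497.93
70.2 x − 40.6 y = -369.55
Solving the 2×2 system: x ≈ 35.9, y ≈ 71.2 km.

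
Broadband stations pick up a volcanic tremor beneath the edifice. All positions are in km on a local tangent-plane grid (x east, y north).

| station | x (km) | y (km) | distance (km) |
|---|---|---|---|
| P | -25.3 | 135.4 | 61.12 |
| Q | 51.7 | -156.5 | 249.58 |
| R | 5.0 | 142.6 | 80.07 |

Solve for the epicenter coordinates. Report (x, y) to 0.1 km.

Circle about each station: (x + 25.3)² + (y − 135.4)² = 61.12²; (x − 51.7)² + (y + 156.5)² = 249.58²; (x − 5.0)² + (y − 142.6)² = 80.07².
Subtracting pairs of circle equations eliminates x²+y² and gives linear equations (the radical axes):
154.0 x − 583.8 y = -50362.63
60.6 x + 14.4 y = -1289.04
Solving the 2×2 system: x ≈ -39.3, y ≈ 75.9 km.

x ≈ -39.3 km, y ≈ 75.9 km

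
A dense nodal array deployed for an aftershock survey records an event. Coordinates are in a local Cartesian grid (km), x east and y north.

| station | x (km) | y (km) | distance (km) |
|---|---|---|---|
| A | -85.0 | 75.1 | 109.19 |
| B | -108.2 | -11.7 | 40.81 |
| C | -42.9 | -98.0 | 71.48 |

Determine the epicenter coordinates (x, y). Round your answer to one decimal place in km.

(-73.7, -33.5)

Circle about each station: (x + 85.0)² + (y − 75.1)² = 109.19²; (x + 108.2)² + (y + 11.7)² = 40.81²; (x + 42.9)² + (y + 98.0)² = 71.48².
Subtracting the A equation from the B and C equations removes the quadratic terms:
-46.4 x − 173.6 y = 9236.12
84.2 x − 346.2 y = 5392.47
Solving the 2×2 system: x ≈ -73.7, y ≈ -33.5 km.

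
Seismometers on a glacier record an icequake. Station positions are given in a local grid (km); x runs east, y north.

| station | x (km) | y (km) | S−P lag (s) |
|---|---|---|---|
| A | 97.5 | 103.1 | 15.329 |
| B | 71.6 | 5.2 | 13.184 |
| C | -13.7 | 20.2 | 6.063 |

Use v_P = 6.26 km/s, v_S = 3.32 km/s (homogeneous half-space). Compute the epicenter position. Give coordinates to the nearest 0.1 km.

Distance from S−P lag: d = Δt · v_P v_S / (v_P − v_S) = Δt · (6.26·3.32)/(6.26−3.32) ≈ 7.0691·Δt.
So d_A = 108.36, d_B = 93.20, d_C = 42.86 km.
Circle about each station: (x − 97.5)² + (y − 103.1)² = 108.36²; (x − 71.6)² + (y − 5.2)² = 93.20²; (x + 13.7)² + (y − 20.2)² = 42.86².
Subtracting the A equation from the B and C equations removes the quadratic terms:
-51.8 x − 195.8 y = -11926.61
-222.4 x − 165.8 y = -9635.22
Solving the 2×2 system: x ≈ -2.6, y ≈ 61.6 km.

-2.6 km east, 61.6 km north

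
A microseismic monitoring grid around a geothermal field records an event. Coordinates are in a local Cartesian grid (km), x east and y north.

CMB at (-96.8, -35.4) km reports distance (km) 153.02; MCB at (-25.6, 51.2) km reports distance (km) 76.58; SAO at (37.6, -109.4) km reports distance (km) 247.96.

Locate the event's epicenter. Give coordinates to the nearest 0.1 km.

Circle about each station: (x + 96.8)² + (y + 35.4)² = 153.02²; (x + 25.6)² + (y − 51.2)² = 76.58²; (x − 37.6)² + (y + 109.4)² = 247.96².
Subtracting pairs of circle equations eliminates x²+y² and gives linear equations (the radical axes):
142.4 x + 173.2 y = 10204.02
268.8 x − 148.0 y = -35310.32
Solving the 2×2 system: x ≈ -68.1, y ≈ 114.9 km.

(-68.1, 114.9)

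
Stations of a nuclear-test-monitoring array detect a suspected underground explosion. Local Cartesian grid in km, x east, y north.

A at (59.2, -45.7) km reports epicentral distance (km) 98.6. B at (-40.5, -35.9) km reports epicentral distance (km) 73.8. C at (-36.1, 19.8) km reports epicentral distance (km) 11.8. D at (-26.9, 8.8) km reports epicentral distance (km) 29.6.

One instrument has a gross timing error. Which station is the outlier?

Solve using three stations at a time. Using A, B, D (subtract circle equations pairwise → linear system) gives (x, y) ≈ (-5.2, 28.9).
Distances from that point to each station vs reported:
  A: calculated 98.6 vs reported 98.6 → residual 0.0 km
  B: calculated 73.8 vs reported 73.8 → residual 0.0 km
  C: calculated 32.2 vs reported 11.8 → residual 20.4 km
  D: calculated 29.6 vs reported 29.6 → residual 0.0 km
A, B, D are mutually consistent (residuals ≈ 0); C is off by 20.4 km.

C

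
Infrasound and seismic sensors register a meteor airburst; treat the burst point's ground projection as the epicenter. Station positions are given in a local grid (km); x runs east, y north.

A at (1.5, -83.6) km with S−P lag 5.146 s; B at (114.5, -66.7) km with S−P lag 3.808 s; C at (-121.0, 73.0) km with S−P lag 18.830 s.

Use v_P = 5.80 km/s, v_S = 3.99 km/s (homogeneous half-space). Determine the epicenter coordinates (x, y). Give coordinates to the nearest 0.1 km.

x ≈ 67.0 km, y ≈ -77.4 km

Distance from S−P lag: d = Δt · v_P v_S / (v_P − v_S) = Δt · (5.80·3.99)/(5.80−3.99) ≈ 12.7856·Δt.
So d_A = 65.79, d_B = 48.69, d_C = 240.75 km.
Circle about each station: (x − 1.5)² + (y + 83.6)² = 65.79²; (x − 114.5)² + (y + 66.7)² = 48.69²; (x + 121.0)² + (y − 73.0)² = 240.75².
Subtracting the A equation from the B and C equations removes the quadratic terms:
226.0 x + 33.8 y = 12525.54
-245.0 x + 313.2 y = -40653.45
Solving the 2×2 system: x ≈ 67.0, y ≈ -77.4 km.
Check against A (with the unrounded x, y): √((x − 1.5)²+(y + 83.6)²) = 65.79 ≈ 65.79 km. ✓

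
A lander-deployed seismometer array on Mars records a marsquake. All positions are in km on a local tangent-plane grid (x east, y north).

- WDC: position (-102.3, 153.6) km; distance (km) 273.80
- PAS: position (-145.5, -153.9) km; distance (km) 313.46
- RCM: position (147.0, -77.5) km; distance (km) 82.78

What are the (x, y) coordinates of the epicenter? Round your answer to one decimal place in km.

Circle about each station: (x + 102.3)² + (y − 153.6)² = 273.80²; (x + 145.5)² + (y + 153.9)² = 313.46²; (x − 147.0)² + (y + 77.5)² = 82.78².
Subtracting pairs of circle equations eliminates x²+y² and gives linear equations (the radical axes):
-86.4 x − 615.0 y = -12493.52
498.6 x − 462.2 y = 61670.91
Solving the 2×2 system: x ≈ 126.1, y ≈ 2.6 km.
Check against WDC (with the unrounded x, y): √((x + 102.3)²+(y − 153.6)²) = 273.80 ≈ 273.80 km. ✓

126.1 km east, 2.6 km north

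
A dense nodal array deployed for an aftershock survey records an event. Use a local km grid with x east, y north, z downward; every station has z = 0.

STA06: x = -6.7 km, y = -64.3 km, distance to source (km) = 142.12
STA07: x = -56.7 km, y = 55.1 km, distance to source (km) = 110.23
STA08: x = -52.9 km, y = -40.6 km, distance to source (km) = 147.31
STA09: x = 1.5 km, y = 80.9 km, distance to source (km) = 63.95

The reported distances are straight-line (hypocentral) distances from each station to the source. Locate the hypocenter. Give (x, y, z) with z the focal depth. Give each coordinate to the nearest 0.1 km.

(44.7, 61.1, 42.8)

Each station gives a sphere (x−x_i)² + (y−y_i)² + z² = d_i² (stations at z=0).
Subtracting the STA06 sphere from STA07 and STA08: z² cancels, leaving linear equations in x and y:
-100.0 x + 238.8 y = 10118.96
-92.4 x + 47.4 y = -1234.75
Solving: x ≈ 44.704, y ≈ 61.094 km (keep extra digits for the depth step; rounded: 44.7, 61.1).
Then from the STA06 sphere: z² = 142.12² − (x + 6.7)² − (y + 64.3)² with x = 44.704, y = 61.094, so z ≈ 42.803 ≈ 42.8 km.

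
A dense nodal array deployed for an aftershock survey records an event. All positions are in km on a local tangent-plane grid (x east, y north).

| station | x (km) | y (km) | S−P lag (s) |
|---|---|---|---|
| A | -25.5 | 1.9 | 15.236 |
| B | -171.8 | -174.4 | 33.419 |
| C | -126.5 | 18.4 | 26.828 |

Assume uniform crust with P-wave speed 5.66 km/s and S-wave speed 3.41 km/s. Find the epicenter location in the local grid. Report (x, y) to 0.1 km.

(90.4, -58.5)

Distance from S−P lag: d = Δt · v_P v_S / (v_P − v_S) = Δt · (5.66·3.41)/(5.66−3.41) ≈ 8.5780·Δt.
So d_A = 130.70, d_B = 286.67, d_C = 230.13 km.
Circle about each station: (x + 25.5)² + (y − 1.9)² = 130.70²; (x + 171.8)² + (y + 174.4)² = 286.67²; (x + 126.5)² + (y − 18.4)² = 230.13².
Subtracting pairs of circle equations eliminates x²+y² and gives linear equations (the radical axes):
-292.6 x − 352.6 y = -5820.46
-202.0 x + 33.0 y = -20190.38
Solving the 2×2 system: x ≈ 90.4, y ≈ -58.5 km.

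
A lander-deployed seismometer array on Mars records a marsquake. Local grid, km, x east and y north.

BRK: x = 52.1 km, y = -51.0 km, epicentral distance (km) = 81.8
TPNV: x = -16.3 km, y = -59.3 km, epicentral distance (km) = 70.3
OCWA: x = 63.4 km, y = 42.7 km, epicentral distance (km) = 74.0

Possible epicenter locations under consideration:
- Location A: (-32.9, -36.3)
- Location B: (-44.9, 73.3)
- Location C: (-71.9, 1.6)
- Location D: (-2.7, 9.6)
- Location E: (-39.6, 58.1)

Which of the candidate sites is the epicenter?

Location D

For each candidate, compare |candidate − station| to the reported distance:
Location A: residuals BRK 4.5, TPNV 41.9, OCWA 50.6 → max 50.6 km
Location B: residuals BRK 75.9, TPNV 65.3, OCWA 38.5 → max 75.9 km
Location C: residuals BRK 52.9, TPNV 12.2, OCWA 67.4 → max 67.4 km
Location D: residuals BRK 0.1, TPNV 0.1, OCWA 0.1 → max 0.1 km
Location E: residuals BRK 60.7, TPNV 49.4, OCWA 30.1 → max 60.7 km
Only Location D has all residuals ≈ 0.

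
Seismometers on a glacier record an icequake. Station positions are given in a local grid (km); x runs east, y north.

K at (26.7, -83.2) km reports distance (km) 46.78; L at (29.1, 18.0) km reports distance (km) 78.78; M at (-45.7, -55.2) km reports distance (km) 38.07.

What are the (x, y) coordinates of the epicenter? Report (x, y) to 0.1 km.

x ≈ -7.8 km, y ≈ -51.6 km

Circle about each station: (x − 26.7)² + (y + 83.2)² = 46.78²; (x − 29.1)² + (y − 18.0)² = 78.78²; (x + 45.7)² + (y + 55.2)² = 38.07².
Subtracting pairs of circle equations eliminates x²+y² and gives linear equations (the radical axes):
4.8 x + 202.4 y = -10482.24
-144.8 x + 56.0 y = -1760.56
Solving the 2×2 system: x ≈ -7.8, y ≈ -51.6 km.
Check against K (with the unrounded x, y): √((x − 26.7)²+(y + 83.2)²) = 46.78 ≈ 46.78 km. ✓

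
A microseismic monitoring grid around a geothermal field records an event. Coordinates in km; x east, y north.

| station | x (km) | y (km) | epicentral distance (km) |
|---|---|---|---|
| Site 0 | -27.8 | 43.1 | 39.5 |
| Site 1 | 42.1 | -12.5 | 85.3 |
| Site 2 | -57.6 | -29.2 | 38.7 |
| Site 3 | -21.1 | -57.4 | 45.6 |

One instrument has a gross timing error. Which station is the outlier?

Solve using three stations at a time. Using Site 0, Site 1, Site 2 (subtract circle equations pairwise → linear system) gives (x, y) ≈ (-41.2, 5.9).
Distances from that point to each station vs reported:
  Site 0: calculated 39.5 vs reported 39.5 → residual 0.0 km
  Site 1: calculated 85.3 vs reported 85.3 → residual 0.0 km
  Site 2: calculated 38.7 vs reported 38.7 → residual 0.0 km
  Site 3: calculated 66.4 vs reported 45.6 → residual 20.8 km
Site 0, Site 1, Site 2 are mutually consistent (residuals ≈ 0); Site 3 is off by 20.8 km.

Site 3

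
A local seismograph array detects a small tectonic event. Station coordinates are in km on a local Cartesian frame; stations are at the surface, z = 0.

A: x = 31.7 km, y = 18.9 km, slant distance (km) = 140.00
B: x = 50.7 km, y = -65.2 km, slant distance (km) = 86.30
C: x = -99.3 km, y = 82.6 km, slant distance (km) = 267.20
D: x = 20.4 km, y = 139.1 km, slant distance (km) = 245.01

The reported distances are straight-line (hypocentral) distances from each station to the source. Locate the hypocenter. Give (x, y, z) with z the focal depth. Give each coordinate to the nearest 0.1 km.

x ≈ 99.2 km, y ≈ -82.3 km, depth ≈ 69.3 km

Each station gives a sphere (x−x_i)² + (y−y_i)² + z² = d_i² (stations at z=0).
Subtracting the A sphere from B and C: z² cancels, leaving linear equations in x and y:
38.0 x − 168.2 y = 17611.74
-262.0 x + 127.4 y = -36474.69
Solving: x ≈ 99.199, y ≈ -82.296 km (keep extra digits for the depth step; rounded: 99.2, -82.3).
Then from the A sphere: z² = 140.00² − (x − 31.7)² − (y − 18.9)² with x = 99.199, y = -82.296, so z ≈ 69.306 ≈ 69.3 km.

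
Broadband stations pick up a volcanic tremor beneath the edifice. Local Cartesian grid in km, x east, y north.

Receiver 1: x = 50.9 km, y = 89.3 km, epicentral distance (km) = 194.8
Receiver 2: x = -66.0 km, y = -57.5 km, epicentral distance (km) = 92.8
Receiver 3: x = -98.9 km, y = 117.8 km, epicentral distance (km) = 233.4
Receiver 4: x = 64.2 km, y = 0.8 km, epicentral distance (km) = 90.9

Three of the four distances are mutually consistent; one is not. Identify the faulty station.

Solve using three stations at a time. Using Receiver 2, Receiver 3, Receiver 4 (subtract circle equations pairwise → linear system) gives (x, y) ≈ (23.9, -80.7).
Distances from that point to each station vs reported:
  Receiver 1: calculated 172.1 vs reported 194.8 → residual 22.7 km
  Receiver 2: calculated 92.8 vs reported 92.8 → residual 0.0 km
  Receiver 3: calculated 233.4 vs reported 233.4 → residual 0.0 km
  Receiver 4: calculated 90.9 vs reported 90.9 → residual 0.0 km
Receiver 2, Receiver 3, Receiver 4 are mutually consistent (residuals ≈ 0); Receiver 1 is off by 22.7 km.

Receiver 1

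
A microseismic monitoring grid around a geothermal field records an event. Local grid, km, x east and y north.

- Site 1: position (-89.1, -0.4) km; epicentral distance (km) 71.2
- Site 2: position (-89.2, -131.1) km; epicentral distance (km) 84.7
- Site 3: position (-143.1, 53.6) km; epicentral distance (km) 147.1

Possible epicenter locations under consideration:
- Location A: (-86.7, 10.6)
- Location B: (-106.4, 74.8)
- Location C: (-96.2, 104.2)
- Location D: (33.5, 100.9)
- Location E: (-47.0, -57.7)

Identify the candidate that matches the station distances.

For each candidate, compare |candidate − station| to the reported distance:
Location A: residuals Site 1 59.9, Site 2 57.0, Site 3 76.2 → max 76.2 km
Location B: residuals Site 1 6.0, Site 2 121.9, Site 3 104.7 → max 121.9 km
Location C: residuals Site 1 33.6, Site 2 150.7, Site 3 78.1 → max 150.7 km
Location D: residuals Site 1 87.8, Site 2 177.7, Site 3 35.7 → max 177.7 km
Location E: residuals Site 1 0.1, Site 2 0.0, Site 3 0.1 → max 0.1 km
Only Location E has all residuals ≈ 0.

Location E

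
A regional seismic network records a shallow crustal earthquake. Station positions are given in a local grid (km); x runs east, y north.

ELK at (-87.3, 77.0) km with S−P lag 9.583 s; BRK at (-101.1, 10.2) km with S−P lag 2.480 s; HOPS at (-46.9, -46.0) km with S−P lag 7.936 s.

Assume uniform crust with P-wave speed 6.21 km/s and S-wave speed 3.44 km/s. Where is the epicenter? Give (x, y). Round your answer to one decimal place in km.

Distance from S−P lag: d = Δt · v_P v_S / (v_P − v_S) = Δt · (6.21·3.44)/(6.21−3.44) ≈ 7.7121·Δt.
So d_ELK = 73.90, d_BRK = 19.13, d_HOPS = 61.20 km.
Circle about each station: (x + 87.3)² + (y − 77.0)² = 73.90²; (x + 101.1)² + (y − 10.2)² = 19.13²; (x + 46.9)² + (y + 46.0)² = 61.20².
Subtracting the ELK equation from the BRK and HOPS equations removes the quadratic terms:
-27.6 x − 133.6 y = 1870.21
80.8 x − 246.0 y = -7518.91
Solving the 2×2 system: x ≈ -83.3, y ≈ 3.2 km.
Check against ELK (with the unrounded x, y): √((x + 87.3)²+(y − 77.0)²) = 73.90 ≈ 73.90 km. ✓

(-83.3, 3.2)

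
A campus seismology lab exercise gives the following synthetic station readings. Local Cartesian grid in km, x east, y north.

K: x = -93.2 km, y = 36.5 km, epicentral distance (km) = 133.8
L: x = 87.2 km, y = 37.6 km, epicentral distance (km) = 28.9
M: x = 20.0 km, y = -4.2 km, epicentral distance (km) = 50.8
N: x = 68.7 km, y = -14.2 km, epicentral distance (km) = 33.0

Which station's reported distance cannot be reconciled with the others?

K

Solve using three stations at a time. Using L, M, N (subtract circle equations pairwise → linear system) gives (x, y) ≈ (65.4, 18.6).
Distances from that point to each station vs reported:
  K: calculated 159.6 vs reported 133.8 → residual 25.8 km
  L: calculated 28.9 vs reported 28.9 → residual 0.0 km
  M: calculated 50.8 vs reported 50.8 → residual 0.0 km
  N: calculated 33.0 vs reported 33.0 → residual 0.0 km
L, M, N are mutually consistent (residuals ≈ 0); K is off by 25.8 km.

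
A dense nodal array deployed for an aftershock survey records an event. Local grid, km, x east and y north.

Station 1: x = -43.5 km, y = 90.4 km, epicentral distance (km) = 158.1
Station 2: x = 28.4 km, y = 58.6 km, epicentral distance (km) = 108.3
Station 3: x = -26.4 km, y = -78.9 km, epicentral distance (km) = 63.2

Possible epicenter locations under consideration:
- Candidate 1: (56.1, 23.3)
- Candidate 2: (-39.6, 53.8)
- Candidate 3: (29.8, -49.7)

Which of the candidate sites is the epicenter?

Candidate 3

For each candidate, compare |candidate − station| to the reported distance:
Candidate 1: residuals Station 1 38.0, Station 2 63.4, Station 3 68.1 → max 68.1 km
Candidate 2: residuals Station 1 121.3, Station 2 40.1, Station 3 70.2 → max 121.3 km
Candidate 3: residuals Station 1 0.0, Station 2 0.0, Station 3 0.1 → max 0.1 km
Only Candidate 3 has all residuals ≈ 0.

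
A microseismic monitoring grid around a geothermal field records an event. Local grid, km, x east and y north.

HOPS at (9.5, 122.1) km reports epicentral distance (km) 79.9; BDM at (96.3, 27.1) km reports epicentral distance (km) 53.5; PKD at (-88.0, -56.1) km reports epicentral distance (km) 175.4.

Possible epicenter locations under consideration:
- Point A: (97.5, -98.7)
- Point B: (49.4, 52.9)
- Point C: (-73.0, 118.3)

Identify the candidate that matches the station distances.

For each candidate, compare |candidate − station| to the reported distance:
Point A: residuals HOPS 157.8, BDM 72.3, PKD 14.9 → max 157.8 km
Point B: residuals HOPS 0.0, BDM 0.0, PKD 0.0 → max 0.0 km
Point C: residuals HOPS 2.7, BDM 138.8, PKD 0.4 → max 138.8 km
Only Point B has all residuals ≈ 0.

Point B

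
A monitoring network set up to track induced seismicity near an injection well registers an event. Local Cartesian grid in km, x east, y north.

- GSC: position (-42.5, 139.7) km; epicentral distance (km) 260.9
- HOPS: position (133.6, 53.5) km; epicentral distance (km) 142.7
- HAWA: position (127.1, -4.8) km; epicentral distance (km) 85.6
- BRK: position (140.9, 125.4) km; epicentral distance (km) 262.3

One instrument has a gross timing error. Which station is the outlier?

BRK

Solve using three stations at a time. Using GSC, HOPS, HAWA (subtract circle equations pairwise → linear system) gives (x, y) ≈ (92.9, -83.3).
Distances from that point to each station vs reported:
  GSC: calculated 260.9 vs reported 260.9 → residual 0.0 km
  HOPS: calculated 142.7 vs reported 142.7 → residual 0.0 km
  HAWA: calculated 85.6 vs reported 85.6 → residual 0.0 km
  BRK: calculated 214.1 vs reported 262.3 → residual 48.2 km
GSC, HOPS, HAWA are mutually consistent (residuals ≈ 0); BRK is off by 48.2 km.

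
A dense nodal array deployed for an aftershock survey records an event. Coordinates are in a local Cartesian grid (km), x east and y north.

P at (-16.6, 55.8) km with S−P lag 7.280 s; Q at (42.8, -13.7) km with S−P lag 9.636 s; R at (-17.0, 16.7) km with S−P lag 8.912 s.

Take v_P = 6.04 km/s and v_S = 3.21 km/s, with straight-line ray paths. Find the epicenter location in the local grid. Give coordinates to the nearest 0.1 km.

Distance from S−P lag: d = Δt · v_P v_S / (v_P − v_S) = Δt · (6.04·3.21)/(6.04−3.21) ≈ 6.8510·Δt.
So d_P = 49.88, d_Q = 66.02, d_R = 61.06 km.
Circle about each station: (x + 16.6)² + (y − 55.8)² = 49.88²; (x − 42.8)² + (y + 13.7)² = 66.02²; (x + 17.0)² + (y − 16.7)² = 61.06².
Subtracting pairs of circle equations eliminates x²+y² and gives linear equations (the radical axes):
118.8 x − 139.0 y = -3240.30
-0.8 x − 78.2 y = -4061.62
Solving the 2×2 system: x ≈ 33.1, y ≈ 51.6 km.

(33.1, 51.6)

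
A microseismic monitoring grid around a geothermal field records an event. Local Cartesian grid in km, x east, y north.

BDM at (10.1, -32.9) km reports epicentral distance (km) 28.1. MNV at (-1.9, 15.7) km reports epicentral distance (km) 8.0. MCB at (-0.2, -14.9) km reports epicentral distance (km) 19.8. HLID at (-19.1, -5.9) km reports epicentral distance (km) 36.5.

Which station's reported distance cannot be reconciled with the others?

MNV

Solve using three stations at a time. Using BDM, MCB, HLID (subtract circle equations pairwise → linear system) gives (x, y) ≈ (17.5, -5.7).
Distances from that point to each station vs reported:
  BDM: calculated 28.2 vs reported 28.1 → residual 0.1 km
  MNV: calculated 28.9 vs reported 8.0 → residual 20.9 km
  MCB: calculated 19.9 vs reported 19.8 → residual 0.1 km
  HLID: calculated 36.6 vs reported 36.5 → residual 0.1 km
BDM, MCB, HLID are mutually consistent (residuals ≈ 0); MNV is off by 20.9 km.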